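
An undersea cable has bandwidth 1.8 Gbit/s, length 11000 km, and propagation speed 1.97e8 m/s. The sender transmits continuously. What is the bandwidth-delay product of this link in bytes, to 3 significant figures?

Propagation delay = 11000000 / 197000000 = 0.0558376 s.
BDP = R × t_prop = 1800000000 × 0.0558376 = 100508000 bits.
In bytes: 100508000/8 = 12600000 bytes.

12600000 bytes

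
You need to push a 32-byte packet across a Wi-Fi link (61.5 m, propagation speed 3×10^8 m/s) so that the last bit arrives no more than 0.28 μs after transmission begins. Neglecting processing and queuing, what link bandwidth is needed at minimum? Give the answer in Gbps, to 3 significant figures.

3.41 Gbps

L = 256 bits.
Propagation delay = 61.5 / 300000000 = 0.205 μs.
Transmission budget = 0.28 − 0.205 = 0.075 μs.
R ≥ L / t_tx = 256 bits / 7.5e-08 s = 3.41 Gbps.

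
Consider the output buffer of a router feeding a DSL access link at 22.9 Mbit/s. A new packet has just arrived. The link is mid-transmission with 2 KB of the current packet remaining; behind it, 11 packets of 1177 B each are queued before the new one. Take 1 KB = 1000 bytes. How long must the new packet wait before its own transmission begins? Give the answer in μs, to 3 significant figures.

5220 μs

Each queued packet: L/R = 9416/22900000 = 411.179 μs.
11 queued → 4522.97 μs.
Plus remaining 16000 bits of current packet: 698.69 μs.
Queuing delay = 5220 μs.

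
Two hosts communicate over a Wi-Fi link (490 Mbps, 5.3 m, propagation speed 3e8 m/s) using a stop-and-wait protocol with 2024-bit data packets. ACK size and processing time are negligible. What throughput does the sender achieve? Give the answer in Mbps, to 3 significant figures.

t_tx = L/R = 2024/490000000 = 4.13061e-06 s.
t_prop = 5.3/300000000 = 1.76667e-08 s; RTT = 3.53333e-08 s.
Cycle = t_tx + RTT = 4.16595e-06 s.
Throughput = L / cycle = 2024 / 4.16595e-06 = 486 Mbps.

486 Mbps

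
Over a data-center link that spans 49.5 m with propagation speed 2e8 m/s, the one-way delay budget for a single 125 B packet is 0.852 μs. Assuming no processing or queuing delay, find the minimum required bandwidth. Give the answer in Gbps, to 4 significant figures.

L = 1000 bits.
Propagation delay = 49.5 / 200000000 = 0.2475 μs.
Transmission budget = 0.852 − 0.2475 = 0.6045 μs.
R ≥ L / t_tx = 1000 bits / 6.045e-07 s = 1.654 Gbps.

1.654 Gbps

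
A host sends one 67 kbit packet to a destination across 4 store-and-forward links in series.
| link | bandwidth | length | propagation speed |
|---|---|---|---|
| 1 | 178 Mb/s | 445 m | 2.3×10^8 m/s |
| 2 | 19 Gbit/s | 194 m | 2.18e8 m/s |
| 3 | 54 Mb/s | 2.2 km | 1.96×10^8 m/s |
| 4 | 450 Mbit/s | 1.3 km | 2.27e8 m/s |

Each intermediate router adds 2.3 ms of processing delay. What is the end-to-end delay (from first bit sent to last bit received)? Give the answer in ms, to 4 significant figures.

L = 67000 bits.
Transmission delays (L/R per hop): 0.376404, 0.00352632, 1.24074, 0.148889 ms; sum = 1.76956 ms.
Propagation delays (d/s per hop): 0.00193478, 0.000889908, 0.0112245, 0.00572687 ms; sum = 0.0197761 ms.
Processing at 3 router(s): 3 × 2.3 ms = 6.9 ms.
End-to-end = 8.689 ms.

8.689 ms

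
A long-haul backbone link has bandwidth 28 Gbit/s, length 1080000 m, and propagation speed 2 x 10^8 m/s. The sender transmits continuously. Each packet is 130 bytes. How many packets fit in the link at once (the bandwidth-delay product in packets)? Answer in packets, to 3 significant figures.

Propagation delay = 1080000 / 200000000 = 0.0054 s.
BDP = R × t_prop = 28000000000 × 0.0054 = 151200000 bits.
In packets of 1040 bits: 145000 packets.

145000 packets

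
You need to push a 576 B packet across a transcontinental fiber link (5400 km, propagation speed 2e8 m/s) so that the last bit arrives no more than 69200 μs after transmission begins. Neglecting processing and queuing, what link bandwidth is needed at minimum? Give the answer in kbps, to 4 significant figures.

L = 4608 bits.
Propagation delay = 5400000 / 200000000 = 27000 μs.
Transmission budget = 69200 − 27000 = 42200 μs.
R ≥ L / t_tx = 4608 bits / 0.0422 s = 109.2 kbps.

109.2 kbps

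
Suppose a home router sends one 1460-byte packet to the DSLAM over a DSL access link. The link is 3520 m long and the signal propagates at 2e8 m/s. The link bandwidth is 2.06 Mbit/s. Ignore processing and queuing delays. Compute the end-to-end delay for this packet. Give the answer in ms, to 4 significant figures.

5.688 ms

L = 1460 × 8 = 11680 bits.
Transmission delay = L/R = 11680 / 2060000 = 5.6699 ms.
Propagation delay = d/s = 3520 m / 200000000 m/s = 0.0176 ms.
Total = 5.688 ms.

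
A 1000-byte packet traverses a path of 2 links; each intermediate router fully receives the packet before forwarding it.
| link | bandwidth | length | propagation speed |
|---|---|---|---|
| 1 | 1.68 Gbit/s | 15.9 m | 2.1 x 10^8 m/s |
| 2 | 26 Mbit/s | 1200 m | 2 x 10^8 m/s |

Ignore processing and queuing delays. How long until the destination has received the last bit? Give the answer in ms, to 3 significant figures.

0.319 ms

L = 1000 × 8 = 8000 bits.
Transmission delays (L/R per hop): 0.0047619, 0.307692 ms; sum = 0.312454 ms.
Propagation delays (d/s per hop): 7.57143e-05, 0.006 ms; sum = 0.00607571 ms.
End-to-end = 0.319 ms.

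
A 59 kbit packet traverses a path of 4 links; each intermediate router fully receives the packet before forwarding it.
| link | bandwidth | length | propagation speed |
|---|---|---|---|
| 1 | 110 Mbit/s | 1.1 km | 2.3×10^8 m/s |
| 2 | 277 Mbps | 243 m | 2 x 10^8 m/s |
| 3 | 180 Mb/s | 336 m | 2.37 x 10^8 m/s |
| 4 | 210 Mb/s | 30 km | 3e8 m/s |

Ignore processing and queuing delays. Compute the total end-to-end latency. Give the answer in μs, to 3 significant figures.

1470 μs

L = 59000 bits.
Transmission delays (L/R per hop): 536.364, 212.996, 327.778, 280.952 μs; sum = 1358.09 μs.
Propagation delays (d/s per hop): 4.78261, 1.215, 1.41772, 100 μs; sum = 107.415 μs.
End-to-end = 1470 μs.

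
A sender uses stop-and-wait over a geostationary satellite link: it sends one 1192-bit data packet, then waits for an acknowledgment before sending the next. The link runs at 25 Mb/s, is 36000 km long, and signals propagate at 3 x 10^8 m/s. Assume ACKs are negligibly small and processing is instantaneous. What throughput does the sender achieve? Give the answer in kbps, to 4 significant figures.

t_tx = L/R = 1192/25000000 = 4.768e-05 s.
t_prop = 36000000/300000000 = 0.12 s; RTT = 0.24 s.
Cycle = t_tx + RTT = 0.240048 s.
Throughput = L / cycle = 1192 / 0.240048 = 4.966 kbps.

4.966 kbps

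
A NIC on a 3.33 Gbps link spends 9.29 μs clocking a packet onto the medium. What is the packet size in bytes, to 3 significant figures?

3870 bytes

L = R × t_tx = 3330000000 b/s × 9.29e-06 s = 30935.7 bits.
In bytes: 30935.7 / 8 = 3870 bytes.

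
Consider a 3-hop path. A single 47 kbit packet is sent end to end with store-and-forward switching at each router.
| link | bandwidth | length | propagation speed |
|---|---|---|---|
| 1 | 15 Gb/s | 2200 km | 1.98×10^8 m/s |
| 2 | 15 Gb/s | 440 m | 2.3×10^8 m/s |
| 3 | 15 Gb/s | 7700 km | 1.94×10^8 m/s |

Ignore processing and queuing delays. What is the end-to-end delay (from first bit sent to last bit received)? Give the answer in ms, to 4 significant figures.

L = 47000 bits.
Transmission delay per hop = L/R = 47000/15000000000 = 0.00313333 ms; 3 hops → 0.0094 ms.
Propagation delays (d/s per hop): 11.1111, 0.00191304, 39.6907 ms; sum = 50.8037 ms.
End-to-end = 50.81 ms.

50.81 ms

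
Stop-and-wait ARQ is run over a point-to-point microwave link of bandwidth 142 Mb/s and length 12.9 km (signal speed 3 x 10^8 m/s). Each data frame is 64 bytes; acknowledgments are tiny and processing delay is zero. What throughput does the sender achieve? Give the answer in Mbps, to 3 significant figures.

t_tx = L/R = 512/142000000 = 3.60563e-06 s.
t_prop = 12900/300000000 = 4.3e-05 s; RTT = 8.6e-05 s.
Cycle = t_tx + RTT = 8.96056e-05 s.
Throughput = L / cycle = 512 / 8.96056e-05 = 5.71 Mbps.

5.71 Mbps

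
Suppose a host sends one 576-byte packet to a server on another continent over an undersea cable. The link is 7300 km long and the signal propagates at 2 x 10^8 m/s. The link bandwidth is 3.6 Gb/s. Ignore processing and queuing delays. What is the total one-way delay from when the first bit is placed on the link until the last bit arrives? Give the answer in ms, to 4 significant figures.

L = 576 × 8 = 4608 bits.
Transmission delay = L/R = 4608 / 3600000000 = 0.00128 ms.
Propagation delay = d/s = 7300000 m / 200000000 m/s = 36.5 ms.
Total = 36.50 ms.

36.50 ms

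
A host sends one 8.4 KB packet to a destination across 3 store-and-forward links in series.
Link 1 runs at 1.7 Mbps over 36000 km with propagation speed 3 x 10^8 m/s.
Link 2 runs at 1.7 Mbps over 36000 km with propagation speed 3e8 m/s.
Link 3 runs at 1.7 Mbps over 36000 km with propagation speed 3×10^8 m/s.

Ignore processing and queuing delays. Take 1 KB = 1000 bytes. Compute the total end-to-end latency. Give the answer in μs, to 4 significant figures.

478600 μs

L = 67200 bits.
Transmission delay per hop = L/R = 67200/1700000 = 39529.4 μs; 3 hops → 118588 μs.
Propagation delays (d/s per hop): 120000, 120000, 120000 μs; sum = 360000 μs.
End-to-end = 478600 μs.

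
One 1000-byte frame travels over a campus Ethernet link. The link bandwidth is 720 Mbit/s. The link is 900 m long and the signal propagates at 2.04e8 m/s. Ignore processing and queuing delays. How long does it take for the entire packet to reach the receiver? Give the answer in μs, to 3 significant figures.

L = 1000 × 8 = 8000 bits.
Transmission delay = L/R = 8000 / 720000000 = 11.1111 μs.
Propagation delay = d/s = 900 m / 204000000 m/s = 4.41176 μs.
Total = 15.5 μs.

15.5 μs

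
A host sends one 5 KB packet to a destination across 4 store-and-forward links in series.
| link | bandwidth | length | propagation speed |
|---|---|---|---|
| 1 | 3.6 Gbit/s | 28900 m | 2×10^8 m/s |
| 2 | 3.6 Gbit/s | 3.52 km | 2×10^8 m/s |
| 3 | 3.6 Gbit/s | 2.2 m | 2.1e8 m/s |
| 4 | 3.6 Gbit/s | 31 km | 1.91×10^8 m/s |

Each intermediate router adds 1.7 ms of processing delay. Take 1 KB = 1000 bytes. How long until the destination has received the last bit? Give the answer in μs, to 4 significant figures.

L = 40000 bits.
Transmission delay per hop = L/R = 40000/3600000000 = 11.1111 μs; 4 hops → 44.4444 μs.
Propagation delays (d/s per hop): 144.5, 17.6, 0.0104762, 162.304 μs; sum = 324.414 μs.
Processing at 3 router(s): 3 × 1.7 ms = 5100 μs.
End-to-end = 5469 μs.

5469 μs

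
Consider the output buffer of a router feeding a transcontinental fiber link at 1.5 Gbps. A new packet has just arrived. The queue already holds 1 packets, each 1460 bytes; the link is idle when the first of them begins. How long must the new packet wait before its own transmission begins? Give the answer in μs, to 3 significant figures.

7.79 μs

Each queued packet: L/R = 11680/1500000000 = 7.78667 μs.
1 queued → 7.78667 μs.
Queuing delay = 7.79 μs.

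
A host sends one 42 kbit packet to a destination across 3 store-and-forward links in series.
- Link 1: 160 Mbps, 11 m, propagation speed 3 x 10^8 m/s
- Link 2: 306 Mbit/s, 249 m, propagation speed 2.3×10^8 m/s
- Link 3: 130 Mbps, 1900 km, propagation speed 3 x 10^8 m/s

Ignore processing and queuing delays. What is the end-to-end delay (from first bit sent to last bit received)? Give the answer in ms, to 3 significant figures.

7.06 ms

L = 42000 bits.
Transmission delays (L/R per hop): 0.2625, 0.137255, 0.323077 ms; sum = 0.722832 ms.
Propagation delays (d/s per hop): 3.66667e-05, 0.00108261, 6.33333 ms; sum = 6.33445 ms.
End-to-end = 7.06 ms.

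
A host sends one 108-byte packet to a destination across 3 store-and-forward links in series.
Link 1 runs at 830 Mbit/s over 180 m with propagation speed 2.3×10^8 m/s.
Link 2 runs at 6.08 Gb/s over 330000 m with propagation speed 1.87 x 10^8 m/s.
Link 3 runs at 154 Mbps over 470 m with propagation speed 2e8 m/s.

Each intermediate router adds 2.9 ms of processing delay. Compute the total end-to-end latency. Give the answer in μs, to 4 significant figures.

7575 μs

L = 108 × 8 = 864 bits.
Transmission delays (L/R per hop): 1.04096, 0.142105, 5.61039 μs; sum = 6.79346 μs.
Propagation delays (d/s per hop): 0.782609, 1764.71, 2.35 μs; sum = 1767.84 μs.
Processing at 2 router(s): 2 × 2.9 ms = 5800 μs.
End-to-end = 7575 μs.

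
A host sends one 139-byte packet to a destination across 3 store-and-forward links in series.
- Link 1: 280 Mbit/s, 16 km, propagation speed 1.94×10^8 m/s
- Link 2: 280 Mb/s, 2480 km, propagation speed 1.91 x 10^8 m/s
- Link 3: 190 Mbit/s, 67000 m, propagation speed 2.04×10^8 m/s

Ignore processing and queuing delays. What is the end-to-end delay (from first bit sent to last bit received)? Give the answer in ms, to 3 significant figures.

13.4 ms

L = 139 × 8 = 1112 bits.
Transmission delays (L/R per hop): 0.00397143, 0.00397143, 0.00585263 ms; sum = 0.0137955 ms.
Propagation delays (d/s per hop): 0.0824742, 12.9843, 0.328431 ms; sum = 13.3952 ms.
End-to-end = 13.4 ms.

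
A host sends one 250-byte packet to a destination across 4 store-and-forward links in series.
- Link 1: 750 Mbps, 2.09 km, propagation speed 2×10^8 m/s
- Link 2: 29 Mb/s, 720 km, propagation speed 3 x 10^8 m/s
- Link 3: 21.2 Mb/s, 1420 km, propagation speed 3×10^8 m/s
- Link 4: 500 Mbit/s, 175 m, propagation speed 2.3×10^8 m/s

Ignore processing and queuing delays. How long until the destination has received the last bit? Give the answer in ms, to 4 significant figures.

L = 250 × 8 = 2000 bits.
Transmission delays (L/R per hop): 0.00266667, 0.0689655, 0.0943396, 0.004 ms; sum = 0.169972 ms.
Propagation delays (d/s per hop): 0.01045, 2.4, 4.73333, 0.00076087 ms; sum = 7.14454 ms.
End-to-end = 7.315 ms.

7.315 ms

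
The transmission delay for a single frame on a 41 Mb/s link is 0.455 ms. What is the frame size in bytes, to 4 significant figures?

2332 bytes

L = R × t_tx = 41000000 b/s × 0.000455 s = 18655 bits.
In bytes: 18655 / 8 = 2332 bytes.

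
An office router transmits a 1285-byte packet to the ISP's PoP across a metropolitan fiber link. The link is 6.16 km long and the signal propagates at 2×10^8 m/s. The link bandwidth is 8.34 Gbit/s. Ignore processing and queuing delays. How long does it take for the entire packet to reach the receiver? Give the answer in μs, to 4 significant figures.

L = 1285 × 8 = 10280 bits.
Transmission delay = L/R = 10280 / 8340000000 = 1.23261 μs.
Propagation delay = d/s = 6160 m / 200000000 m/s = 30.8 μs.
Total = 32.03 μs.

32.03 μs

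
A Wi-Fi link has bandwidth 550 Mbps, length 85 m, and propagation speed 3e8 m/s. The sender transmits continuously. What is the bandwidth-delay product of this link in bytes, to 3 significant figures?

19.5 bytes

Propagation delay = 85 / 300000000 = 2.83333e-07 s.
BDP = R × t_prop = 550000000 × 2.83333e-07 = 155.833 bits.
In bytes: 155.833/8 = 19.5 bytes.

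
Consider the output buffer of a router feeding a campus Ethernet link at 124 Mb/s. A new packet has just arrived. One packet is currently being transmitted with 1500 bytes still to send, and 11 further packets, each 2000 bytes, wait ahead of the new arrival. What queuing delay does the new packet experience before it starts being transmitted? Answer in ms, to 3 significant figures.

1.52 ms

Each queued packet: L/R = 16000/124000000 = 0.129032 ms.
11 queued → 1.41935 ms.
Plus remaining 12000 bits of current packet: 0.0967742 ms.
Queuing delay = 1.52 ms.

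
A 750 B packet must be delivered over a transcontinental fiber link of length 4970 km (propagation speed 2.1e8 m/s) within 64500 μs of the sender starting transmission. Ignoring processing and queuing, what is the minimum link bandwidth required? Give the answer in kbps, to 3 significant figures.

L = 6000 bits.
Propagation delay = 4970000 / 210000000 = 23666.7 μs.
Transmission budget = 64500 − 23666.7 = 40833.3 μs.
R ≥ L / t_tx = 6000 bits / 0.0408333 s = 147 kbps.

147 kbps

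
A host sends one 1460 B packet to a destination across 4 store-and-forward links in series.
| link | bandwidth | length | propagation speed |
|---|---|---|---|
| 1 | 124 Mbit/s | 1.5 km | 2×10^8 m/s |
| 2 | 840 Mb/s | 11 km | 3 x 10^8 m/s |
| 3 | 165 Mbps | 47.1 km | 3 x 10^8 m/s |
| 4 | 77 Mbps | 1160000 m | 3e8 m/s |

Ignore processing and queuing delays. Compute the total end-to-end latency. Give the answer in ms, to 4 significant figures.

4.398 ms

L = 1460 × 8 = 11680 bits.
Transmission delays (L/R per hop): 0.0941935, 0.0139048, 0.0707879, 0.151688 ms; sum = 0.330575 ms.
Propagation delays (d/s per hop): 0.0075, 0.0366667, 0.157, 3.86667 ms; sum = 4.06783 ms.
End-to-end = 4.398 ms.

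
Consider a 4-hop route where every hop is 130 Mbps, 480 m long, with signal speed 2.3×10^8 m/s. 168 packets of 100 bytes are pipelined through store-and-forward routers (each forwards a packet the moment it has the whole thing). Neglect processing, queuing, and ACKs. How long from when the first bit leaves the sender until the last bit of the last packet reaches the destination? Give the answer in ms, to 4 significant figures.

1.061 ms

Per-hop transmission t_tx = L/R = 800/130000000 = 0.00615385 ms.
Per-hop propagation t_prop = 480/2.3e+08 = 0.00208696 ms.
Pipeline fill: first packet needs 4·t_tx to clear all hops; remaining 167 packets each add one t_tx.
Total = (4+168-1)·t_tx + 4·t_prop = 171·0.00615385 + 4·0.00208696 = 1.061 ms.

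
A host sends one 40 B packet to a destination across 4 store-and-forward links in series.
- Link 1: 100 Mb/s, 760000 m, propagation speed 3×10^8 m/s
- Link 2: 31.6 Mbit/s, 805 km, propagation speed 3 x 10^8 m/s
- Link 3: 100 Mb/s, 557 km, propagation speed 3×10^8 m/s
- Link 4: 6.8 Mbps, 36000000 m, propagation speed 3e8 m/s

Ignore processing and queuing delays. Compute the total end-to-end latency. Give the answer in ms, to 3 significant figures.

L = 40 × 8 = 320 bits.
Transmission delays (L/R per hop): 0.0032, 0.0101266, 0.0032, 0.0470588 ms; sum = 0.0635854 ms.
Propagation delays (d/s per hop): 2.53333, 2.68333, 1.85667, 120 ms; sum = 127.073 ms.
End-to-end = 127 ms.

127 ms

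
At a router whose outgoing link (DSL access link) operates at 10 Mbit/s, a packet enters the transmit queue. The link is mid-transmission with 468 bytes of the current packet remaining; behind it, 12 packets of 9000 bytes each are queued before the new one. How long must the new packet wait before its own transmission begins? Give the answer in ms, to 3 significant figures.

86.8 ms

Each queued packet: L/R = 72000/10000000 = 7.2 ms.
12 queued → 86.4 ms.
Plus remaining 3744 bits of current packet: 0.3744 ms.
Queuing delay = 86.8 ms.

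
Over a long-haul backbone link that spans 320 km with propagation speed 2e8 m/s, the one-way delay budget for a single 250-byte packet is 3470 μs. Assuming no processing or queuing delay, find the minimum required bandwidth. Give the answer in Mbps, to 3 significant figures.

L = 2000 bits.
Propagation delay = 320000 / 200000000 = 1600 μs.
Transmission budget = 3470 − 1600 = 1870 μs.
R ≥ L / t_tx = 2000 bits / 0.00187 s = 1.07 Mbps.

1.07 Mbps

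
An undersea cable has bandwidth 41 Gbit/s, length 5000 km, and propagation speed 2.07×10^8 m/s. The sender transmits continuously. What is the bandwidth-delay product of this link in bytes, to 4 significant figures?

Propagation delay = 5000000 / 2.07e+08 = 0.0241546 s.
BDP = R × t_prop = 41000000000 × 0.0241546 = 990338000 bits.
In bytes: 990338000/8 = 123800000 bytes.

123800000 bytes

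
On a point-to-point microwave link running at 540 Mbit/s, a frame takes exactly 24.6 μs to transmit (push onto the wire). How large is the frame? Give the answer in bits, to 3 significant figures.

13300 bits

L = R × t_tx = 540000000 b/s × 2.46e-05 s = 13284 bits.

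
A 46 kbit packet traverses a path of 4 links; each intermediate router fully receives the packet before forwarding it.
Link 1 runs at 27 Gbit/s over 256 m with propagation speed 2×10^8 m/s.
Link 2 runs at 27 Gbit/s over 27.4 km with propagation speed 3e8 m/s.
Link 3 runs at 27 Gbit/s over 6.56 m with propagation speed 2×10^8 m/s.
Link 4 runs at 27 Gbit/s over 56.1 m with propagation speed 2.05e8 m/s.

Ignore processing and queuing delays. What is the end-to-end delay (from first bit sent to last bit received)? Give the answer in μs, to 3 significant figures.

99.7 μs

L = 46000 bits.
Transmission delay per hop = L/R = 46000/27000000000 = 1.7037 μs; 4 hops → 6.81481 μs.
Propagation delays (d/s per hop): 1.28, 91.3333, 0.0328, 0.273659 μs; sum = 92.9198 μs.
End-to-end = 99.7 μs.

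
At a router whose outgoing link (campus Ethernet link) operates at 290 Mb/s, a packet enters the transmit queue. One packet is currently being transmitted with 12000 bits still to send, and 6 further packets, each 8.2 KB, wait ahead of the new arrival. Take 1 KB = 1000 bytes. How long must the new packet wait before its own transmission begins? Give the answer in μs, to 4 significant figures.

1399 μs

Each queued packet: L/R = 65600/290000000 = 226.207 μs.
6 queued → 1357.24 μs.
Plus remaining 12000 bits of current packet: 41.3793 μs.
Queuing delay = 1399 μs.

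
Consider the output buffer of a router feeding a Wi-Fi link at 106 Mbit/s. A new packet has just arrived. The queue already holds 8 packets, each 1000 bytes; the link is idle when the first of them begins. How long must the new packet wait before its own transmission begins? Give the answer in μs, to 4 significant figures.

Each queued packet: L/R = 8000/106000000 = 75.4717 μs.
8 queued → 603.774 μs.
Queuing delay = 603.8 μs.

603.8 μs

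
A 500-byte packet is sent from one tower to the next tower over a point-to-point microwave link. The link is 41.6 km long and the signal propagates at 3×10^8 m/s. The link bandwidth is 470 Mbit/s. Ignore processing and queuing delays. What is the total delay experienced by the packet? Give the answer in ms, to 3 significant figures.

L = 500 × 8 = 4000 bits.
Transmission delay = L/R = 4000 / 470000000 = 0.00851064 ms.
Propagation delay = d/s = 41600 m / 300000000 m/s = 0.138667 ms.
Total = 0.147 ms.

0.147 ms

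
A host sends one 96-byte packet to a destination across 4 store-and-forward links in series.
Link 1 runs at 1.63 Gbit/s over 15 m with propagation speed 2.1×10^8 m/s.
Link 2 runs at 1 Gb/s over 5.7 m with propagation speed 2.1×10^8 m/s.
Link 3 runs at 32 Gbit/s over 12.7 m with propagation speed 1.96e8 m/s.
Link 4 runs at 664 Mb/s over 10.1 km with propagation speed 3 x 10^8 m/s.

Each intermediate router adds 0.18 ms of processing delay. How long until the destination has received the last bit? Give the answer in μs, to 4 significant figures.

576.2 μs

L = 96 × 8 = 768 bits.
Transmission delays (L/R per hop): 0.471166, 0.768, 0.024, 1.15663 μs; sum = 2.41979 μs.
Propagation delays (d/s per hop): 0.0714286, 0.0271429, 0.0647959, 33.6667 μs; sum = 33.83 μs.
Processing at 3 router(s): 3 × 0.18 ms = 540 μs.
End-to-end = 576.2 μs.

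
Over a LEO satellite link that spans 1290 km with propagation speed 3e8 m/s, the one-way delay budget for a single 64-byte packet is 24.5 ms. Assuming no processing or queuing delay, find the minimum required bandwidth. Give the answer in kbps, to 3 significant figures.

25.3 kbps

L = 512 bits.
Propagation delay = 1290000 / 300000000 = 4.3 ms.
Transmission budget = 24.5 − 4.3 = 20.2 ms.
R ≥ L / t_tx = 512 bits / 0.0202 s = 25.3 kbps.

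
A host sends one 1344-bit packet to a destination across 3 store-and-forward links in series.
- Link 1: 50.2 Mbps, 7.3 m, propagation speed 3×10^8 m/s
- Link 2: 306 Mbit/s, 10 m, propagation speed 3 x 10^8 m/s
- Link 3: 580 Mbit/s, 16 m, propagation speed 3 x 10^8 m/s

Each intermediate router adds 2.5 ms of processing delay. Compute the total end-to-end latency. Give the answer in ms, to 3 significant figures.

Transmission delays (L/R per hop): 0.0267729, 0.00439216, 0.00231724 ms; sum = 0.0334823 ms.
Propagation delays (d/s per hop): 2.43333e-05, 3.33333e-05, 5.33333e-05 ms; sum = 0.000111 ms.
Processing at 2 router(s): 2 × 2.5 ms = 5 ms.
End-to-end = 5.03 ms.

5.03 ms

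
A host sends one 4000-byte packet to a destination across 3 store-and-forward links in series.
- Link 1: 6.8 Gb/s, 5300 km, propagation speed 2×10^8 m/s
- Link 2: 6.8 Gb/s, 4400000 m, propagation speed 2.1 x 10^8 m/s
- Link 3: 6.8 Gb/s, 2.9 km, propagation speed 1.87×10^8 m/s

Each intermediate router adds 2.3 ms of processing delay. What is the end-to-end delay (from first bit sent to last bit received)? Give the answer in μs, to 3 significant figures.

52100 μs

L = 4000 × 8 = 32000 bits.
Transmission delay per hop = L/R = 32000/6800000000 = 4.70588 μs; 3 hops → 14.1176 μs.
Propagation delays (d/s per hop): 26500, 20952.4, 15.508 μs; sum = 47467.9 μs.
Processing at 2 router(s): 2 × 2.3 ms = 4600 μs.
End-to-end = 52100 μs.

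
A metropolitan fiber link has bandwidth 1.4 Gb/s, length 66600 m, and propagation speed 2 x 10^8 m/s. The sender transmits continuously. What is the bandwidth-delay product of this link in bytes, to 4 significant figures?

58280 bytes

Propagation delay = 66600 / 200000000 = 0.000333 s.
BDP = R × t_prop = 1400000000 × 0.000333 = 466200 bits.
In bytes: 466200/8 = 58280 bytes.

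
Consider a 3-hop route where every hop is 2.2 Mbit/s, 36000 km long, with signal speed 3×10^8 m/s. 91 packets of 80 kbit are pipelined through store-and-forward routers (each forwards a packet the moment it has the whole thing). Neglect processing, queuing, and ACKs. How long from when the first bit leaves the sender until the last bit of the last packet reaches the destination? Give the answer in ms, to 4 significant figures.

3742 ms

Per-hop transmission t_tx = L/R = 80000/2200000 = 36.3636 ms.
Per-hop propagation t_prop = 36000000/300000000 = 120 ms.
Pipeline fill: first packet needs 3·t_tx to clear all hops; remaining 90 packets each add one t_tx.
Total = (3+91-1)·t_tx + 3·t_prop = 93·36.3636 + 3·120 = 3742 ms.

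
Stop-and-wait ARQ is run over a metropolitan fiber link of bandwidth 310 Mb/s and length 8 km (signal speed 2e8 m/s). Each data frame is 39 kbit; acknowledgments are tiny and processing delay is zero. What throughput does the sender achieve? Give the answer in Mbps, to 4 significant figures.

189.5 Mbps

t_tx = L/R = 39000/310000000 = 0.000125806 s.
t_prop = 8000/200000000 = 4e-05 s; RTT = 8e-05 s.
Cycle = t_tx + RTT = 0.000205806 s.
Throughput = L / cycle = 39000 / 0.000205806 = 189.5 Mbps.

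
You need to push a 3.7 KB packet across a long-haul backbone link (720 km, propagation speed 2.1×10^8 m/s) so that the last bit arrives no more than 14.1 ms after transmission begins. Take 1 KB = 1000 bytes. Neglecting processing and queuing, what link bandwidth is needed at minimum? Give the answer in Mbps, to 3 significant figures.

L = 29600 bits.
Propagation delay = 720000 / 210000000 = 3.42857 ms.
Transmission budget = 14.1 − 3.42857 = 10.6714 ms.
R ≥ L / t_tx = 29600 bits / 0.0106714 s = 2.77 Mbps.

2.77 Mbps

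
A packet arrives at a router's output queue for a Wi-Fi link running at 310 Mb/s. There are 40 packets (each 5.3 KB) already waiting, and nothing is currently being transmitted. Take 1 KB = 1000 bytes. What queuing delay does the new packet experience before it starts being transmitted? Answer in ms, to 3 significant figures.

5.47 ms

Each queued packet: L/R = 42400/310000000 = 0.136774 ms.
40 queued → 5.47097 ms.
Queuing delay = 5.47 ms.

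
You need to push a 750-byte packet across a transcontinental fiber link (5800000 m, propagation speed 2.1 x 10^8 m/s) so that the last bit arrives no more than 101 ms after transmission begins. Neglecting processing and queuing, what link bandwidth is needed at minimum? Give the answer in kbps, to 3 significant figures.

81.8 kbps

L = 6000 bits.
Propagation delay = 5800000 / 210000000 = 27.619 ms.
Transmission budget = 101 − 27.619 = 73.381 ms.
R ≥ L / t_tx = 6000 bits / 0.073381 s = 81.8 kbps.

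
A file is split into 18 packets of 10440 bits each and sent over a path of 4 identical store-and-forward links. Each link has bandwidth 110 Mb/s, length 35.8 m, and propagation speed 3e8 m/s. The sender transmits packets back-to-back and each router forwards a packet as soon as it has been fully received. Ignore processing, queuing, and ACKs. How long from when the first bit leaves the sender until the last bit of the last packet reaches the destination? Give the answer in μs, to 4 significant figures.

Per-hop transmission t_tx = L/R = 10440/110000000 = 94.9091 μs.
Per-hop propagation t_prop = 35.8/300000000 = 0.119333 μs.
Pipeline fill: first packet needs 4·t_tx to clear all hops; remaining 17 packets each add one t_tx.
Total = (4+18-1)·t_tx + 4·t_prop = 21·94.9091 + 4·0.119333 = 1994 μs.

1994 μs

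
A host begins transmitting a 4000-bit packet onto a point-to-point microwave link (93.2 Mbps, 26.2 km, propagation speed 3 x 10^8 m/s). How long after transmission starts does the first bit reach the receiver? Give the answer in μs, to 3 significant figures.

87.3 μs

First bit experiences only propagation delay: d/s = 26200/300000000 = 87.3 μs.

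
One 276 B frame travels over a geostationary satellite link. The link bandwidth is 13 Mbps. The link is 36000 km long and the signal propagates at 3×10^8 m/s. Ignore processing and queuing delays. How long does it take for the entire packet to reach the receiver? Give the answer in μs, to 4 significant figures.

L = 276 × 8 = 2208 bits.
Transmission delay = L/R = 2208 / 13000000 = 169.846 μs.
Propagation delay = d/s = 36000000 m / 300000000 m/s = 120000 μs.
Total = 120200 μs.

120200 μs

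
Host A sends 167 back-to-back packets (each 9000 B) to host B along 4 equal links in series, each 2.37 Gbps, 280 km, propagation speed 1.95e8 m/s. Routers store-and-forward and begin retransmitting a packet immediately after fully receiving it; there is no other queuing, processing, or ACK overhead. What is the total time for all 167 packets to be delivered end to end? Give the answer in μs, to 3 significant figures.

10900 μs

Per-hop transmission t_tx = L/R = 72000/2370000000 = 30.3797 μs.
Per-hop propagation t_prop = 280000/195000000 = 1435.9 μs.
Pipeline fill: first packet needs 4·t_tx to clear all hops; remaining 166 packets each add one t_tx.
Total = (4+167-1)·t_tx + 4·t_prop = 170·30.3797 + 4·1435.9 = 10900 μs.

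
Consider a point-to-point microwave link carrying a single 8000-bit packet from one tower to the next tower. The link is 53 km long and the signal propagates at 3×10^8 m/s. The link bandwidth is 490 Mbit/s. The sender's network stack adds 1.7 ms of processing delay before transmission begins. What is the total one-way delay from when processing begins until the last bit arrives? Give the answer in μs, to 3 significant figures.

1890 μs

Transmission delay = L/R = 8000 / 490000000 = 16.3265 μs.
Propagation delay = d/s = 53000 m / 300000000 m/s = 176.667 μs.
Plus processing delay 1.7 ms = 1700 μs.
Total = 1890 μs.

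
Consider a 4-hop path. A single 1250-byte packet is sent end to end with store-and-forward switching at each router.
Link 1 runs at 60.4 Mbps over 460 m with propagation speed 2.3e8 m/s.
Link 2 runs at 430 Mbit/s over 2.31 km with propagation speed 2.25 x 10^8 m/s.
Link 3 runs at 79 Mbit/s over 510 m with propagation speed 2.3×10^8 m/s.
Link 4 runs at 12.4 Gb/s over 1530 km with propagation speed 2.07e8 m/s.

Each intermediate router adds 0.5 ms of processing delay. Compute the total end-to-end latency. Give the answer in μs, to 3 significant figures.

9220 μs

L = 1250 × 8 = 10000 bits.
Transmission delays (L/R per hop): 165.563, 23.2558, 126.582, 0.806452 μs; sum = 316.207 μs.
Propagation delays (d/s per hop): 2, 10.2667, 2.21739, 7391.3 μs; sum = 7405.79 μs.
Processing at 3 router(s): 3 × 0.5 ms = 1500 μs.
End-to-end = 9220 μs.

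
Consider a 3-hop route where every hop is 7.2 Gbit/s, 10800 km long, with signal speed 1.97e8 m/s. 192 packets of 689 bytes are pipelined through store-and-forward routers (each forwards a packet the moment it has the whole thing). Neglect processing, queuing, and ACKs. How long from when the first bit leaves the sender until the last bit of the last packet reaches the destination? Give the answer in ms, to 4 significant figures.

164.6 ms

Per-hop transmission t_tx = L/R = 5512/7200000000 = 0.000765556 ms.
Per-hop propagation t_prop = 10800000/197000000 = 54.8223 ms.
Pipeline fill: first packet needs 3·t_tx to clear all hops; remaining 191 packets each add one t_tx.
Total = (3+192-1)·t_tx + 3·t_prop = 194·0.000765556 + 3·54.8223 = 164.6 ms.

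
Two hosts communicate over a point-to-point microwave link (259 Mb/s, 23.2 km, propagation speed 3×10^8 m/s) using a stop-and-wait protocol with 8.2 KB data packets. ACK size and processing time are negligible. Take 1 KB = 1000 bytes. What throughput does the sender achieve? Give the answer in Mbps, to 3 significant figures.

161 Mbps

t_tx = L/R = 65600/259000000 = 0.000253282 s.
t_prop = 23200/300000000 = 7.73333e-05 s; RTT = 0.000154667 s.
Cycle = t_tx + RTT = 0.000407949 s.
Throughput = L / cycle = 65600 / 0.000407949 = 161 Mbps.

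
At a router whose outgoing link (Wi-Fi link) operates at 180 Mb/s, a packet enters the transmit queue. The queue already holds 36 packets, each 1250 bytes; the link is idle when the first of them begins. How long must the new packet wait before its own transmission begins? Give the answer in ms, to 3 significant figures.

2.00 ms

Each queued packet: L/R = 10000/180000000 = 0.0555556 ms.
36 queued → 2 ms.
Queuing delay = 2.00 ms.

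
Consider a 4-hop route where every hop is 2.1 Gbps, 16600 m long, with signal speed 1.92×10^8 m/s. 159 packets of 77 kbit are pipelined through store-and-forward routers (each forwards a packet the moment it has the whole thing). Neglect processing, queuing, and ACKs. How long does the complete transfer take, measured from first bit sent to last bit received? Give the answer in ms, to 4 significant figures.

Per-hop transmission t_tx = L/R = 77000/2100000000 = 0.0366667 ms.
Per-hop propagation t_prop = 16600/192000000 = 0.0864583 ms.
Pipeline fill: first packet needs 4·t_tx to clear all hops; remaining 158 packets each add one t_tx.
Total = (4+159-1)·t_tx + 4·t_prop = 162·0.0366667 + 4·0.0864583 = 6.286 ms.

6.286 ms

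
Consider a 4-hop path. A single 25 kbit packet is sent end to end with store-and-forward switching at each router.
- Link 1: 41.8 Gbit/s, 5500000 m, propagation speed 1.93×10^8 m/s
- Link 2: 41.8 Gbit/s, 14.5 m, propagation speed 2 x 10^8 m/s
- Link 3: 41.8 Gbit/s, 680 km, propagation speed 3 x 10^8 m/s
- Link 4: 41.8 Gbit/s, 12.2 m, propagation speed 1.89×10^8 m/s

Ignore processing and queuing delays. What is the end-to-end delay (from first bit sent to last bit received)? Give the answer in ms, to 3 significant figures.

30.8 ms

L = 25000 bits.
Transmission delay per hop = L/R = 25000/41800000000 = 0.000598086 ms; 4 hops → 0.00239234 ms.
Propagation delays (d/s per hop): 28.4974, 7.25e-05, 2.26667, 6.45503e-05 ms; sum = 30.7642 ms.
End-to-end = 30.8 ms.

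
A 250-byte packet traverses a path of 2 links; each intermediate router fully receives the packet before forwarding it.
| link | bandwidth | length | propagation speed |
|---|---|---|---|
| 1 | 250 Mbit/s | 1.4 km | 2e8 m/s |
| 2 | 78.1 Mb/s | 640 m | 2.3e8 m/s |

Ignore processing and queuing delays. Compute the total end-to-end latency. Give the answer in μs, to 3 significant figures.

L = 250 × 8 = 2000 bits.
Transmission delays (L/R per hop): 8, 25.6082 μs; sum = 33.6082 μs.
Propagation delays (d/s per hop): 7, 2.78261 μs; sum = 9.78261 μs.
End-to-end = 43.4 μs.

43.4 μs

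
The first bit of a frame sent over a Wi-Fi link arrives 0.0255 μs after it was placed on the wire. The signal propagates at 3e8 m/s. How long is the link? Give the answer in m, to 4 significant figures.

7.650 m

d = s × t_prop = 300000000 × 2.55e-08 = 7.650 m.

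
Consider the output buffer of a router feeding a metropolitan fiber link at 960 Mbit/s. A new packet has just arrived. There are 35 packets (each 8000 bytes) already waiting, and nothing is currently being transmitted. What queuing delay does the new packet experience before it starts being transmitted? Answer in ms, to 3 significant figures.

Each queued packet: L/R = 64000/960000000 = 0.0666667 ms.
35 queued → 2.33333 ms.
Queuing delay = 2.33 ms.

2.33 ms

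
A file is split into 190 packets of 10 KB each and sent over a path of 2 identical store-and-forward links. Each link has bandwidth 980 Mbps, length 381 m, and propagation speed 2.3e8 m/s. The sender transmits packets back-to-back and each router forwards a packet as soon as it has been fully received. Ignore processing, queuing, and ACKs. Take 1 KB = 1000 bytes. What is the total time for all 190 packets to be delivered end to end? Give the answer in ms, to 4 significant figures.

15.60 ms

Per-hop transmission t_tx = L/R = 80000/980000000 = 0.0816327 ms.
Per-hop propagation t_prop = 381/2.3e+08 = 0.00165652 ms.
Pipeline fill: first packet needs 2·t_tx to clear all hops; remaining 189 packets each add one t_tx.
Total = (2+190-1)·t_tx + 2·t_prop = 191·0.0816327 + 2·0.00165652 = 15.60 ms.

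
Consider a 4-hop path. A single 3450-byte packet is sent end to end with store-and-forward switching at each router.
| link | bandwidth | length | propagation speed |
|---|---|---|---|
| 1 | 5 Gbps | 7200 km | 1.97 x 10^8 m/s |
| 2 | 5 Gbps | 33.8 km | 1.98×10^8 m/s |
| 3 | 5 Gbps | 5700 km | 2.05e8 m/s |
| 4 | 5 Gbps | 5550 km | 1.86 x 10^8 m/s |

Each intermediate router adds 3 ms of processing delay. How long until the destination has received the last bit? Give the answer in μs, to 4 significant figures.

103400 μs

L = 3450 × 8 = 27600 bits.
Transmission delay per hop = L/R = 27600/5000000000 = 5.52 μs; 4 hops → 22.08 μs.
Propagation delays (d/s per hop): 36548.2, 170.707, 27804.9, 29838.7 μs; sum = 94362.5 μs.
Processing at 3 router(s): 3 × 3 ms = 9000 μs.
End-to-end = 103400 μs.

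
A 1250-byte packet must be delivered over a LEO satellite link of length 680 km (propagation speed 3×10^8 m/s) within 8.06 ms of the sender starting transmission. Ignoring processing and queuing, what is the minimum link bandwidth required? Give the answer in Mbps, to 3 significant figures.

1.73 Mbps

L = 10000 bits.
Propagation delay = 680000 / 300000000 = 2.26667 ms.
Transmission budget = 8.06 − 2.26667 = 5.79333 ms.
R ≥ L / t_tx = 10000 bits / 0.00579333 s = 1.73 Mbps.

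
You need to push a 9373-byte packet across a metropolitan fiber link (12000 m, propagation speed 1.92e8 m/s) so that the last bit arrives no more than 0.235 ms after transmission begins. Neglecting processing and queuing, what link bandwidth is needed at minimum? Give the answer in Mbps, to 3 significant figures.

L = 74984 bits.
Propagation delay = 12000 / 192000000 = 0.0625 ms.
Transmission budget = 0.235 − 0.0625 = 0.1725 ms.
R ≥ L / t_tx = 74984 bits / 0.0001725 s = 435 Mbps.

435 Mbps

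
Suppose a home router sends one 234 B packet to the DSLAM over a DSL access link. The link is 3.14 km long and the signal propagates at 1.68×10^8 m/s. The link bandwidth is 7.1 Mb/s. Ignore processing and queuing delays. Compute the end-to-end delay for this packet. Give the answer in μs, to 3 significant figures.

282 μs

L = 234 × 8 = 1872 bits.
Transmission delay = L/R = 1872 / 7100000 = 263.662 μs.
Propagation delay = d/s = 3140 m / 168000000 m/s = 18.6905 μs.
Total = 282 μs.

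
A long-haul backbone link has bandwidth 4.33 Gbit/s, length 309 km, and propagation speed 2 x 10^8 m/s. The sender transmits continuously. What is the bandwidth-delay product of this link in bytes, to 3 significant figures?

Propagation delay = 309000 / 200000000 = 0.001545 s.
BDP = R × t_prop = 4330000000 × 0.001545 = 6689850 bits.
In bytes: 6689850/8 = 836000 bytes.

836000 bytes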